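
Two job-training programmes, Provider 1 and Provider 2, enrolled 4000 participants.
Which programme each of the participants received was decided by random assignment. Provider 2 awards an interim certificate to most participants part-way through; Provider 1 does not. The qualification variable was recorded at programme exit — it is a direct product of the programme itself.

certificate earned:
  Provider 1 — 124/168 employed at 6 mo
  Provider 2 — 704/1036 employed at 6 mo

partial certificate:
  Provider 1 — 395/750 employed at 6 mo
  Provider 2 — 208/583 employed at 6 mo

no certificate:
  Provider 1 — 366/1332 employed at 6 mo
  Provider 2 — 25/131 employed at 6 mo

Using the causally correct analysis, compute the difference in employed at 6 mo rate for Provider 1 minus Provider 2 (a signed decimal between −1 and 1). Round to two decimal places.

-0.14

Provider 1 is higher inside every qualification attained during the programme stratum but Provider 2 is higher in aggregate. Whether to stratify depends on how qualification attained during the programme relates to the programme.
Qualification attained during the programme is downstream of the programme. One should not condition on a consequence of treatment, so the overall rates are the right comparison.
The causal difference is the pooled difference: 0.393 − 0.535 = -0.142.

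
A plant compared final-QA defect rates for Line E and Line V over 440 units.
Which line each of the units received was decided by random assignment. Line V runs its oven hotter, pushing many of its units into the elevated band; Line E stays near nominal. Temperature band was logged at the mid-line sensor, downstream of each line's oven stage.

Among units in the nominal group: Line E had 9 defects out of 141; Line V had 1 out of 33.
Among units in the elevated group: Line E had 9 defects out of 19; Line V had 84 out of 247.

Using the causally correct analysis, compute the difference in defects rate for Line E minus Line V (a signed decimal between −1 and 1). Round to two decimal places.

The in-process temperature band-specific comparison favours Line V throughout, but the pooled figures favour Line E. The question is whether to condition on in-process temperature band.
In-process temperature band is recorded after the line and is itself shifted by it — it sits on the causal path from line to outcome. Conditioning on a mediator would strip out part of the effect we want; the pooled comparison gives the total causal effect.
The causal difference is the pooled difference: 0.113 − 0.304 = -0.191.

-0.19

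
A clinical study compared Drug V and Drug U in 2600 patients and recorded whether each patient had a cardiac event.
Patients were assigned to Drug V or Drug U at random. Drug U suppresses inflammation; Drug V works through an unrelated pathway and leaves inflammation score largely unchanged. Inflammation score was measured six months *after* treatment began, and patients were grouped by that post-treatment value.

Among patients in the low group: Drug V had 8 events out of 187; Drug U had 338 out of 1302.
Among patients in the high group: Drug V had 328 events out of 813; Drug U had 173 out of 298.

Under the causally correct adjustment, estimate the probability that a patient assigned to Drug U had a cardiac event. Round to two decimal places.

Stratifying would compare drugs among patients the drugs themselves sorted into inflammation score groups — a form of selection on an intermediate. The unconditioned pooled rates give the total causal effect.
So P(outcome | do(Drug U)) is just the pooled rate for Drug U: 511/1600 = 0.319.

0.32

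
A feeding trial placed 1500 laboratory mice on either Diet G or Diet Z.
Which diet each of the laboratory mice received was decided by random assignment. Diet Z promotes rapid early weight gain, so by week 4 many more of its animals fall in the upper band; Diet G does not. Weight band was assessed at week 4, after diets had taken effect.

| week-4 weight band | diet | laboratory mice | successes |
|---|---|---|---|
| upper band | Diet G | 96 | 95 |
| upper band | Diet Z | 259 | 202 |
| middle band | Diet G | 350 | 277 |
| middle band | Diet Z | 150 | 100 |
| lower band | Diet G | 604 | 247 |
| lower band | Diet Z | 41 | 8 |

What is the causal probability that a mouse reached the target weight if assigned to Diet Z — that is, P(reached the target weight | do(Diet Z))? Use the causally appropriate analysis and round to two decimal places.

0.69

The week-4 weight band-specific comparison favours Diet G throughout, but the pooled figures favour Diet Z. The question is whether to condition on week-4 weight band.
Because the diet influences week-4 weight band, week-4 weight band is a post-treatment mediator, not a confounder. Stratifying on it would bias the estimate; the causal effect is the crude pooled difference.
So P(outcome | do(Diet Z)) is just the pooled rate for Diet Z: 310/450 = 0.689.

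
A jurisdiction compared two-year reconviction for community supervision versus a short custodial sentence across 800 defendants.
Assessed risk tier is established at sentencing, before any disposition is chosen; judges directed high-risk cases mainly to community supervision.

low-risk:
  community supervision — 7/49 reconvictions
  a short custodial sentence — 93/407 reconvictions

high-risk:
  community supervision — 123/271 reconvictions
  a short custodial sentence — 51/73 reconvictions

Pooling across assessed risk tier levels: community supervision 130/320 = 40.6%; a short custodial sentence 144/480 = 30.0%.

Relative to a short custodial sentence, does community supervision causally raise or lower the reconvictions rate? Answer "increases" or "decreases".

decreases

The assessed risk tier-specific comparison favours community supervision throughout, but the pooled figures favour a short custodial sentence. The question is whether to condition on assessed risk tier.
Assessed risk tier is set before the disposition has any effect — it is not caused by the disposition — and it independently drives the outcome. That makes it a confounder, so the causal comparison is within assessed risk tier levels.
Within each level — low-risk: 14.3% vs 22.9%; high-risk: 45.4% vs 69.9% — community supervision is lower every time.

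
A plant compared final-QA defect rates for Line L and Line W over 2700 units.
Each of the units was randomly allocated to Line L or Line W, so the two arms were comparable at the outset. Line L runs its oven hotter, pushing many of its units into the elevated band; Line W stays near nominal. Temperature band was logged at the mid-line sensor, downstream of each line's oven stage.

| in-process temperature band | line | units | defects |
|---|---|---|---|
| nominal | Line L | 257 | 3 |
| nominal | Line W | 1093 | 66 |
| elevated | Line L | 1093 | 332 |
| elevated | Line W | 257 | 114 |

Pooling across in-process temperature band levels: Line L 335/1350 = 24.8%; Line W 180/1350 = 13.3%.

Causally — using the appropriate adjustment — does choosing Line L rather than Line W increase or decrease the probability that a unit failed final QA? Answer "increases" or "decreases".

The stratified and pooled comparisons disagree (Line L wins within each in-process temperature band; Line W wins overall), so the answer turns on the causal role of in-process temperature band.
In-process temperature band is recorded after the line and is itself shifted by it — it sits on the causal path from line to outcome. Conditioning on a mediator would strip out part of the effect we want; the pooled comparison gives the total causal effect.
Pooled: Line L 24.8% vs Line W 13.3%; Line W is lower overall.

increases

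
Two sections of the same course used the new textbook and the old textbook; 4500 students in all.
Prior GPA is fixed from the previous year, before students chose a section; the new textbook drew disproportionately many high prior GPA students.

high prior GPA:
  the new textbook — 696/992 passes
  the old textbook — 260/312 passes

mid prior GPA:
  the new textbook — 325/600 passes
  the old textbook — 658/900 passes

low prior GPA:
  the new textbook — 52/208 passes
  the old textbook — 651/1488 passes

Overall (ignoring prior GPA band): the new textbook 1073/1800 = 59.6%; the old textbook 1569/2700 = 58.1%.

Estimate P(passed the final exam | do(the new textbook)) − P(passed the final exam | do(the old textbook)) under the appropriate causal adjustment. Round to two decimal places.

-0.17

Prior GPA band is set before the teaching method has any effect — it is not caused by the teaching method — and it independently drives the outcome. That makes it a confounder, so the causal comparison is within prior GPA band levels.
Adjusting over the population distribution of prior GPA band: 0.290·(0.702−0.833) + 0.333·(0.542−0.731) + 0.377·(0.250−0.438) = -0.172.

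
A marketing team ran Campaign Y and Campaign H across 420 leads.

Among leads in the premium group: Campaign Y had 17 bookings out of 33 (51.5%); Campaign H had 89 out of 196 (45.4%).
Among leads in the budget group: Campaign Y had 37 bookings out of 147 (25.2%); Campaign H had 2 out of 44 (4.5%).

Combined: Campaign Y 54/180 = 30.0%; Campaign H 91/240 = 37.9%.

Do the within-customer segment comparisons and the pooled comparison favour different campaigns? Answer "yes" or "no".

yes

Within each customer segment level (premium 51.5% vs 45.4%; budget 25.2% vs 4.5%), Campaign Y has the higher rate every time. Pooled: 30.0% vs 37.9% — Campaign H has the higher rate overall. The two comparisons disagree.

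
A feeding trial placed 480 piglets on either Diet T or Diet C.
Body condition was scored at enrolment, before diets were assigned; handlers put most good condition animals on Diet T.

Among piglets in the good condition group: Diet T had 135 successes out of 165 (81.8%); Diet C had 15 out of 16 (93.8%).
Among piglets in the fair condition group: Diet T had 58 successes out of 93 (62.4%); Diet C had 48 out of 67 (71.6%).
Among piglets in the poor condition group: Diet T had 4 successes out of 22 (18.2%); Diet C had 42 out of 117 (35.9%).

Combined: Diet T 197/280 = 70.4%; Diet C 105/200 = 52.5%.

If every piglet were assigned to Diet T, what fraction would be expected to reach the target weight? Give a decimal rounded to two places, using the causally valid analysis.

Within every starting body condition level Diet C has the higher rate, yet pooled Diet T does — Simpson's reversal.
Here starting body condition is a common cause — it drives both which diet a case falls under and the outcome. The crude comparison mixes populations; the stratum-specific rates are the causally relevant ones.
Standardising Diet T to the population starting body condition mix: 0.377·135/165 + 0.333·58/93 + 0.290·4/22 = 0.569.

0.57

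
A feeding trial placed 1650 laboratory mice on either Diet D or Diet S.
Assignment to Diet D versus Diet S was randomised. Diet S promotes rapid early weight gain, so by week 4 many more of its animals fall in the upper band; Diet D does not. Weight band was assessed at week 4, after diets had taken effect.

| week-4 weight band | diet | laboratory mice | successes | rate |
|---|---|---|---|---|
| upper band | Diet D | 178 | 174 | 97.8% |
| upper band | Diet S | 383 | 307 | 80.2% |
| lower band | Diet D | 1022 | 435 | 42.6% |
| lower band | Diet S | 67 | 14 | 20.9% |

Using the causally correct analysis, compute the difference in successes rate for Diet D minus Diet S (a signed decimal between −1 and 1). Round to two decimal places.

-0.21

Within every week-4 weight band level Diet D has the higher rate, yet pooled Diet S does — Simpson's reversal.
Stratifying would compare diets among laboratory mice the diets themselves sorted into week-4 weight band groups — a form of selection on an intermediate. The unconditioned pooled rates give the total causal effect.
The causal difference is the pooled difference: 0.507 − 0.713 = -0.206.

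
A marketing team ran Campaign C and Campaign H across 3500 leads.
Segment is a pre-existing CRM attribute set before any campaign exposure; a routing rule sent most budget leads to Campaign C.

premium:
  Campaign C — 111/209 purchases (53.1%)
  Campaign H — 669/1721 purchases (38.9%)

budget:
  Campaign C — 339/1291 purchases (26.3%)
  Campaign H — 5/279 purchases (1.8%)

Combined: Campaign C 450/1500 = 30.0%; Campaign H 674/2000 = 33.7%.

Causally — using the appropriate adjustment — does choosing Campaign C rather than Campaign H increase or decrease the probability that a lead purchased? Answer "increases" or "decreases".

increases

Campaign C is higher inside every customer segment stratum but Campaign H is higher in aggregate. Whether to stratify depends on how customer segment relates to the campaign.
The imbalance in customer segment arose from how leads were allocated, not from anything the campaign did; and customer segment independently affects the outcome. The pooled gap is confounded — condition on customer segment.
Within each level — premium: 53.1% vs 38.9%; budget: 26.3% vs 1.8% — Campaign C is higher every time.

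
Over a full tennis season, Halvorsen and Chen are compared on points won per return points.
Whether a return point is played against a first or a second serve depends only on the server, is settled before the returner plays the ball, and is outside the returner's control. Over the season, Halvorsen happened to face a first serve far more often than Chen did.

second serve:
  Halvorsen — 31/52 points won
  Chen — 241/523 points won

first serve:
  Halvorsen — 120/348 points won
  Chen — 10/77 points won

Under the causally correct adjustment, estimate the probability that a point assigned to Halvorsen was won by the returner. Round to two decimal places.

0.49

Nothing the player does changes serve type; the imbalance is an allocation artefact. With serve type also predicting the outcome, the pooled figure is confounded, and the within-stratum comparison is the causal one.
Standardising Halvorsen to the population serve type mix: 0.575·31/52 + 0.425·120/348 = 0.489.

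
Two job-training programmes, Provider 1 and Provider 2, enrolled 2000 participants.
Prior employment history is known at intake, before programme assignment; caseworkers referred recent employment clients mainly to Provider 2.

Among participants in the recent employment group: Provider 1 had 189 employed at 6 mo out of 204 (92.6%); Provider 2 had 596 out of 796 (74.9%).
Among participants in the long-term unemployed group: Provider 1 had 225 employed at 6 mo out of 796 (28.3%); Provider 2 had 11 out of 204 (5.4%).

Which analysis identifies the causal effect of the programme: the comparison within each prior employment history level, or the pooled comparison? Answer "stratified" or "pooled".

The prior employment history-specific comparison favours Provider 1 throughout, but the pooled figures favour Provider 2. The question is whether to condition on prior employment history.
Prior employment history is set before the programme has any effect — it is not caused by the programme — and it independently drives the outcome. That makes it a confounder, so the causal comparison is within prior employment history levels.
Within each level — recent employment: 92.6% vs 74.9%; long-term unemployed: 28.3% vs 5.4% — Provider 1 is higher every time.

stratified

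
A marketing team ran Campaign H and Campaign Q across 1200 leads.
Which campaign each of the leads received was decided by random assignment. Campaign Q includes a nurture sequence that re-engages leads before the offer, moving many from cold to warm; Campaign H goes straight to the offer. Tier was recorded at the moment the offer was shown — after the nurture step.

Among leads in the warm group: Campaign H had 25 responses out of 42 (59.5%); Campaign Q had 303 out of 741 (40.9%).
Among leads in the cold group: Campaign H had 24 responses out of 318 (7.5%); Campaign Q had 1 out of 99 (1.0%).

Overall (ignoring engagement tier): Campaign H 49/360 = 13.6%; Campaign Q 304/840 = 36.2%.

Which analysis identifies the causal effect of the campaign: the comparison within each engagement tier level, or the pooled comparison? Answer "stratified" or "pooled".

pooled

The distribution of engagement tier is itself part of what the campaign does — it is an intermediate outcome. Holding it fixed would remove that part of the effect; the total effect is the pooled difference.
Pooled: Campaign H 13.6% vs Campaign Q 36.2%; Campaign Q is higher overall.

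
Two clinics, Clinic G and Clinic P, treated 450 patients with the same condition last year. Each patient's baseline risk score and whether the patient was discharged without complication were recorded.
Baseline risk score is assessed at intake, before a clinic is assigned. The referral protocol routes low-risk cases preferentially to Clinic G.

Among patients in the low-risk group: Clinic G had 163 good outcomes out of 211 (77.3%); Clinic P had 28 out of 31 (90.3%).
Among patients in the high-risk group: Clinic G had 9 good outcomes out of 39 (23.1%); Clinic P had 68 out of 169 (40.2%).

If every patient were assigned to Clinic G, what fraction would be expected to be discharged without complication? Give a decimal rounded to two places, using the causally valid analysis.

0.52

Here baseline risk score is a common cause — it drives both which clinic a case falls under and the outcome. The crude comparison mixes populations; the stratum-specific rates are the causally relevant ones.
Standardising Clinic G to the population baseline risk score mix: 0.538·163/211 + 0.462·9/39 = 0.522.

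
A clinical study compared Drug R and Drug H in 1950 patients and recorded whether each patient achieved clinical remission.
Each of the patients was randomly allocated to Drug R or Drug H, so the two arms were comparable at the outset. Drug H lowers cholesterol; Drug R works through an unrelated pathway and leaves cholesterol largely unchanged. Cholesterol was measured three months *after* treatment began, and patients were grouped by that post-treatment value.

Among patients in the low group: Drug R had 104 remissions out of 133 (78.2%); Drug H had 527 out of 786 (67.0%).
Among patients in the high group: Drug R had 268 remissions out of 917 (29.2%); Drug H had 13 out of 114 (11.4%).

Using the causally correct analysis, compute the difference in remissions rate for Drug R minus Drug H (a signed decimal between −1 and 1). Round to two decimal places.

Cholesterol is downstream of the drug. One should not condition on a consequence of treatment, so the overall rates are the right comparison.
The causal difference is the pooled difference: 0.354 − 0.600 = -0.246.

-0.25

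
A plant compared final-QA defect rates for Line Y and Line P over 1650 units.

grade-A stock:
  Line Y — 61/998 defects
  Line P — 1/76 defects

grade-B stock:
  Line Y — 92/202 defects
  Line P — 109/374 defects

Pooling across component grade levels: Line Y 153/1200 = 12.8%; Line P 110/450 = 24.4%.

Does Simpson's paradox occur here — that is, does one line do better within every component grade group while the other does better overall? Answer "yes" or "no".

yes

Within each component grade level (grade-A stock 6.1% vs 1.3%; grade-B stock 45.5% vs 29.1%), Line P has the lower rate every time. Pooled: 12.8% vs 24.4% — Line Y has the lower rate overall. The two comparisons disagree.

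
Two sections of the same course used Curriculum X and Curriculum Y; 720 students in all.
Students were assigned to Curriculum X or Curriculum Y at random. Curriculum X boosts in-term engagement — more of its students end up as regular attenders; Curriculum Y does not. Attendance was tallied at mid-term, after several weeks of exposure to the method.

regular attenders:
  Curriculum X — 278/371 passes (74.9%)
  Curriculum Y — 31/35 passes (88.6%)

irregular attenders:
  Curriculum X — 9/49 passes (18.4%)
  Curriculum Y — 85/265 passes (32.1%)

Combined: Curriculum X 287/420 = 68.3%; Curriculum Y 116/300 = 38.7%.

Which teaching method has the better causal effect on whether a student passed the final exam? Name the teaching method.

Within every mid-term attendance level Curriculum Y has the higher rate, yet pooled Curriculum X does — Simpson's reversal.
Mid-term attendance is downstream of the teaching method. One should not condition on a consequence of treatment, so the overall rates are the right comparison.
Pooled: Curriculum X 68.3% vs Curriculum Y 38.7%; Curriculum X is higher overall.

Curriculum X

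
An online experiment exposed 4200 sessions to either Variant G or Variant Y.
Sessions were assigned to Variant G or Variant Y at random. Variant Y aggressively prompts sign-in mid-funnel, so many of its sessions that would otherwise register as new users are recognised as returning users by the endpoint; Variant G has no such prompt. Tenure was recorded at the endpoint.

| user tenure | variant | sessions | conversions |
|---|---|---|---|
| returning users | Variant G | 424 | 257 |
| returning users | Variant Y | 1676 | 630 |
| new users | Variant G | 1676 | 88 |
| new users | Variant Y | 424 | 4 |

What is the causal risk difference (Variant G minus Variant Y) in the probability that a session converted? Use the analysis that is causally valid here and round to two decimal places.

-0.14

The stratified and pooled comparisons disagree (Variant G wins within each user tenure; Variant Y wins overall), so the answer turns on the causal role of user tenure.
The distribution of user tenure is itself part of what the variant does — it is an intermediate outcome. Holding it fixed would remove that part of the effect; the total effect is the pooled difference.
The causal difference is the pooled difference: 0.164 − 0.302 = -0.138.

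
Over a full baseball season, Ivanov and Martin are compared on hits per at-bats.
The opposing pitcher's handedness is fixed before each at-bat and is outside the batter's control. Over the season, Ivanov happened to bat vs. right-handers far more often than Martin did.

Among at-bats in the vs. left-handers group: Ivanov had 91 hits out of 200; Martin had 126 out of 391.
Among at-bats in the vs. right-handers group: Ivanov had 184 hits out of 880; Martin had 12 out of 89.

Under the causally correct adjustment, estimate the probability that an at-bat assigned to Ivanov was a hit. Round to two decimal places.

Since pitcher handedness is a pre-existing factor (not a product of the player) and it affects the outcome on its own, it is a confounder. The stratified rates, not the pooled rate, identify the causal effect.
Standardising Ivanov to the population pitcher handedness mix: 0.379·91/200 + 0.621·184/880 = 0.302.

0.30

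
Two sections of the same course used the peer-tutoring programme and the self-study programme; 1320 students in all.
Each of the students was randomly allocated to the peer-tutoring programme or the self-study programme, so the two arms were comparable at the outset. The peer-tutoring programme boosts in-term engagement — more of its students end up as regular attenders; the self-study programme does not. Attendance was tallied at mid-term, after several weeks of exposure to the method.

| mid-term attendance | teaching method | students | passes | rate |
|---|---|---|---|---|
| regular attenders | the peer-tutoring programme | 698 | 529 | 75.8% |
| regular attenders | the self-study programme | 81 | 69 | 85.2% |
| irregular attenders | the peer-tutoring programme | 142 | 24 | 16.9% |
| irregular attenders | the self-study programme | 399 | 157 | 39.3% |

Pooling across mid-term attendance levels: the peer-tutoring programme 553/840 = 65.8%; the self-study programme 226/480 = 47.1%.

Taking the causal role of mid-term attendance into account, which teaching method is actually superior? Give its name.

the peer-tutoring programme

Stratifying would compare teaching methods among students the teaching methods themselves sorted into mid-term attendance groups — a form of selection on an intermediate. The unconditioned pooled rates give the total causal effect.
Pooled: the peer-tutoring programme 65.8% vs the self-study programme 47.1%; the peer-tutoring programme is higher overall.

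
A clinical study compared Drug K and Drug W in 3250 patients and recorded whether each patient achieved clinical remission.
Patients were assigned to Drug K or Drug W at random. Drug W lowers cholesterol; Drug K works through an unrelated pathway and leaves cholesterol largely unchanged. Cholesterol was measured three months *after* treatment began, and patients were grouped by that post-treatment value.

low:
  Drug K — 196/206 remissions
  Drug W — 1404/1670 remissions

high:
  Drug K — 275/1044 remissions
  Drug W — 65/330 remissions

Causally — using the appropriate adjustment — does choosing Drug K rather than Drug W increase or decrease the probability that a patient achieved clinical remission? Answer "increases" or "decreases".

The distribution of cholesterol is itself part of what the drug does — it is an intermediate outcome. Holding it fixed would remove that part of the effect; the total effect is the pooled difference.
Pooled: Drug K 37.7% vs Drug W 73.5%; Drug W is higher overall.

decreases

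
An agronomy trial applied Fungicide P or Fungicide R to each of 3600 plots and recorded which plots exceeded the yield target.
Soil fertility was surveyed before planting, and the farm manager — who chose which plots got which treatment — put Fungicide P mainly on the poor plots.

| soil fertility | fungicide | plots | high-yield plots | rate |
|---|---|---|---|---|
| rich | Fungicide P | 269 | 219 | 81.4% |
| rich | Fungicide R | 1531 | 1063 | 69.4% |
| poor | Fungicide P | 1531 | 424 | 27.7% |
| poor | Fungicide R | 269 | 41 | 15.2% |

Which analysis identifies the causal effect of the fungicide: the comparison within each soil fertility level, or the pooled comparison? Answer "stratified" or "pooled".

stratified

The soil fertility-specific comparison favours Fungicide P throughout, but the pooled figures favour Fungicide R. The question is whether to condition on soil fertility.
Soil fertility is set before the fungicide has any effect — it is not caused by the fungicide — and it independently drives the outcome. That makes it a confounder, so the causal comparison is within soil fertility levels.
Within each level — rich: 81.4% vs 69.4%; poor: 27.7% vs 15.2% — Fungicide P is higher every time.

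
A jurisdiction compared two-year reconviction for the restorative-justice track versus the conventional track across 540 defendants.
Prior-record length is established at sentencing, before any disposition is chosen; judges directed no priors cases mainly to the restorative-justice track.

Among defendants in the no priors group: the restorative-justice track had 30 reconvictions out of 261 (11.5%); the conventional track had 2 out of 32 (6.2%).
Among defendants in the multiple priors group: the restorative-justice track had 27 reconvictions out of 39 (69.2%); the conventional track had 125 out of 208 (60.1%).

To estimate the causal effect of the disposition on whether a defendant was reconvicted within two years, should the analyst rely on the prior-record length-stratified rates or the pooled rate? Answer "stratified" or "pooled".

Since prior-record length is a pre-existing factor (not a product of the disposition) and it affects the outcome on its own, it is a confounder. The stratified rates, not the pooled rate, identify the causal effect.
Within each level — no priors: 11.5% vs 6.2%; multiple priors: 69.2% vs 60.1% — the conventional track is lower every time.

stratified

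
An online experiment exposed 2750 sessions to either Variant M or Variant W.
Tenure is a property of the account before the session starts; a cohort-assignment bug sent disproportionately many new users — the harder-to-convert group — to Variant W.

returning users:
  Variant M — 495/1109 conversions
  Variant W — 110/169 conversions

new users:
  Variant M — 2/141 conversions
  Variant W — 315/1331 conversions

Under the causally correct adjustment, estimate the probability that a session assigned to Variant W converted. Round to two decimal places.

0.43

Since user tenure is a pre-existing factor (not a product of the variant) and it affects the outcome on its own, it is a confounder. The stratified rates, not the pooled rate, identify the causal effect.
Standardising Variant W to the population user tenure mix: 0.465·110/169 + 0.535·315/1331 = 0.429.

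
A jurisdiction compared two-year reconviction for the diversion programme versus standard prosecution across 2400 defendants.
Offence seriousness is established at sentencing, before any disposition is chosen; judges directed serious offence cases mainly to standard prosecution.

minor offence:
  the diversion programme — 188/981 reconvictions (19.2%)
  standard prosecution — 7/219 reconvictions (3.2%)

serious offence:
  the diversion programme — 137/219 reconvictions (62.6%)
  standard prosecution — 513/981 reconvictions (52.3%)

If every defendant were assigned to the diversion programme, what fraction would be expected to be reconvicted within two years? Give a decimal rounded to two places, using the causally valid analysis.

0.41

standard prosecution is lower inside every offence seriousness stratum but the diversion programme is lower in aggregate. Whether to stratify depends on how offence seriousness relates to the disposition.
The imbalance in offence seriousness arose from how defendants were allocated, not from anything the disposition did; and offence seriousness independently affects the outcome. The pooled gap is confounded — condition on offence seriousness.
Standardising the diversion programme to the population offence seriousness mix: 0.500·188/981 + 0.500·137/219 = 0.409.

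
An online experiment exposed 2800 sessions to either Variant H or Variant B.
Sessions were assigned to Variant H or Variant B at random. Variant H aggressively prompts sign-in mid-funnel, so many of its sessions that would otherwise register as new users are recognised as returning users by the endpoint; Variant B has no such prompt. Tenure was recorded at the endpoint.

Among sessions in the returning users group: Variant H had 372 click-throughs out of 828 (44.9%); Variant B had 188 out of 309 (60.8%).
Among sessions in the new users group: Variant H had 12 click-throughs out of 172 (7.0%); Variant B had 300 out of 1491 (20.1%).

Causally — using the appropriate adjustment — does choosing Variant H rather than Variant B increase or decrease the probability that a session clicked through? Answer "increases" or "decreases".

increases

Variant B is higher inside every user tenure stratum but Variant H is higher in aggregate. Whether to stratify depends on how user tenure relates to the variant.
User tenure here is a post-treatment variable shaped by the variant; conditioning on it would introduce bias rather than remove it. The overall comparison is the causal one.
Pooled: Variant H 38.4% vs Variant B 27.1%; Variant H is higher overall.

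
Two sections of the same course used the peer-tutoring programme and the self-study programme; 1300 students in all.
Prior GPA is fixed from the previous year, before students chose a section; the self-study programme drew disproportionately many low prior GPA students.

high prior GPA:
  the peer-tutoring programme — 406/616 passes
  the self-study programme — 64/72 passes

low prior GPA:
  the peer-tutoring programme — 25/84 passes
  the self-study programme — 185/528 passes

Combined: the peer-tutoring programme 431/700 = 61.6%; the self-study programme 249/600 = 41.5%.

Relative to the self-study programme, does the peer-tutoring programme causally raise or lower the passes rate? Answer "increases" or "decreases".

The stratified and pooled comparisons disagree (the self-study programme wins within each prior GPA band; the peer-tutoring programme wins overall), so the answer turns on the causal role of prior GPA band.
Nothing the teaching method does changes prior GPA band; the imbalance is an allocation artefact. With prior GPA band also predicting the outcome, the pooled figure is confounded, and the within-stratum comparison is the causal one.
Within each level — high prior GPA: 65.9% vs 88.9%; low prior GPA: 29.8% vs 35.0% — the self-study programme is higher every time.

decreases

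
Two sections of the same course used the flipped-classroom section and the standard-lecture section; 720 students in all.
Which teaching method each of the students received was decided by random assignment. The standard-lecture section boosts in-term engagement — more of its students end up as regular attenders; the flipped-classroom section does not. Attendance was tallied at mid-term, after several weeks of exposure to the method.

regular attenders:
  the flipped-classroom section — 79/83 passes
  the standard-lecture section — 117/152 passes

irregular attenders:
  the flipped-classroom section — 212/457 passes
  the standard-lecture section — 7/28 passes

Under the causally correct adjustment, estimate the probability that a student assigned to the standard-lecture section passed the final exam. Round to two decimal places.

0.69

the flipped-classroom section is higher inside every mid-term attendance stratum but the standard-lecture section is higher in aggregate. Whether to stratify depends on how mid-term attendance relates to the teaching method.
Because the teaching method influences mid-term attendance, mid-term attendance is a post-treatment mediator, not a confounder. Stratifying on it would bias the estimate; the causal effect is the crude pooled difference.
So P(outcome | do(the standard-lecture section)) is just the pooled rate for the standard-lecture section: 124/180 = 0.689.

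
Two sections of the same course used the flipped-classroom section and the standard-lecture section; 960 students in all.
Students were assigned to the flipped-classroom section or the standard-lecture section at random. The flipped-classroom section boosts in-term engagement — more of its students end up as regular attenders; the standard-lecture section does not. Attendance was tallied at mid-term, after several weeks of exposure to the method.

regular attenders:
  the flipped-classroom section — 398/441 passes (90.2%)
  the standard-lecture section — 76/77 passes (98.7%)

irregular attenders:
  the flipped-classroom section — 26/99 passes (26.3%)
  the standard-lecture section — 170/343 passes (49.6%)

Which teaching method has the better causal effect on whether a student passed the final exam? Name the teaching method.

the flipped-classroom section

Within every mid-term attendance level the standard-lecture section has the higher rate, yet pooled the flipped-classroom section does — Simpson's reversal.
Because the teaching method influences mid-term attendance, mid-term attendance is a post-treatment mediator, not a confounder. Stratifying on it would bias the estimate; the causal effect is the crude pooled difference.
Pooled: the flipped-classroom section 78.5% vs the standard-lecture section 58.6%; the flipped-classroom section is higher overall.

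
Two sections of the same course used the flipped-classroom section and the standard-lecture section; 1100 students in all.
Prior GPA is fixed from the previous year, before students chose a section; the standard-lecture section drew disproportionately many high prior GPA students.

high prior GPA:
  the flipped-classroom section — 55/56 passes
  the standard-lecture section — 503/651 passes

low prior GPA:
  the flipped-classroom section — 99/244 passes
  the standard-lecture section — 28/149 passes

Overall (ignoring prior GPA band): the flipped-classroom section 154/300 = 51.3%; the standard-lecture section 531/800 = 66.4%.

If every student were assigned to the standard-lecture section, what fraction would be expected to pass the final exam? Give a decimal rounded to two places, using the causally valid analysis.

The imbalance in prior GPA band arose from how students were allocated, not from anything the teaching method did; and prior GPA band independently affects the outcome. The pooled gap is confounded — condition on prior GPA band.
Standardising the standard-lecture section to the population prior GPA band mix: 0.643·503/651 + 0.357·28/149 = 0.564.

0.56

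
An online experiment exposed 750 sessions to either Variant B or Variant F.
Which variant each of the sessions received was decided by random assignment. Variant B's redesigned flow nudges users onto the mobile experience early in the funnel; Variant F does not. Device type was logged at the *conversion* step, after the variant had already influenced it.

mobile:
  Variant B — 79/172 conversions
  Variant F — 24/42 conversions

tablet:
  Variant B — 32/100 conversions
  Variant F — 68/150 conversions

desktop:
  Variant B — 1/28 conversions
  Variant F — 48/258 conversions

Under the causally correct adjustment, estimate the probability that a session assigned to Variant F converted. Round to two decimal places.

0.31

Device type is recorded after the variant and is itself shifted by it — it sits on the causal path from variant to outcome. Conditioning on a mediator would strip out part of the effect we want; the pooled comparison gives the total causal effect.
So P(outcome | do(Variant F)) is just the pooled rate for Variant F: 140/450 = 0.311.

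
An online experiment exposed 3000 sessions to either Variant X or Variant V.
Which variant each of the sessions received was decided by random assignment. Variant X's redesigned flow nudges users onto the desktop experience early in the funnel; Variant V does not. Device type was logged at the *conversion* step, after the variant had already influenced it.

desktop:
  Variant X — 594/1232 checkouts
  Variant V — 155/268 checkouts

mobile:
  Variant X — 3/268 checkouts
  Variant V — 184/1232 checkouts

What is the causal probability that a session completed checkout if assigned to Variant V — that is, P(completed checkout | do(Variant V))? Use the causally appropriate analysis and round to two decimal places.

Device type lies on the pathway variant → device type → outcome, so adjusting for it blocks the indirect effect. For the total causal effect of variant, use the unadjusted pooled rates.
So P(outcome | do(Variant V)) is just the pooled rate for Variant V: 339/1500 = 0.226.

0.23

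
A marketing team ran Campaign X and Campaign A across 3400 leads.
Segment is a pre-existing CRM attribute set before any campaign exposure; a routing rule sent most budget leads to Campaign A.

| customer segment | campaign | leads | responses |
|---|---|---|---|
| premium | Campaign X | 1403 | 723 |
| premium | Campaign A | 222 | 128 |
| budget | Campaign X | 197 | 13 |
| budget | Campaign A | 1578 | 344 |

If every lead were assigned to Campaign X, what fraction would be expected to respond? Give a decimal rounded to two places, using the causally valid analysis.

0.28

Customer segment differs across campaigns for reasons unrelated to any effect of the campaign itself, and it separately predicts the outcome — a classic confounder. We must compare within customer segment levels.
Standardising Campaign X to the population customer segment mix: 0.478·723/1403 + 0.522·13/197 = 0.281.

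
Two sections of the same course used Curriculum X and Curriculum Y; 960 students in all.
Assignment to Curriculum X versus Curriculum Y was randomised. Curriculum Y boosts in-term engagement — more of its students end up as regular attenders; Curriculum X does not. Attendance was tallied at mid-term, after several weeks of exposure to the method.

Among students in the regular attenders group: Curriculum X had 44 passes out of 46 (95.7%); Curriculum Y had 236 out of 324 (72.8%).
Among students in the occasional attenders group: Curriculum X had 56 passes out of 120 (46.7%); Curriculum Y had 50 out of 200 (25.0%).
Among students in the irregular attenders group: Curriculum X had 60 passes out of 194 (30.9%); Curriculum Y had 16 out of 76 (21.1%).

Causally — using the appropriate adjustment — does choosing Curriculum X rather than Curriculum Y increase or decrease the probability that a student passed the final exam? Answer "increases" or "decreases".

Mid-term attendance lies on the pathway teaching method → mid-term attendance → outcome, so adjusting for it blocks the indirect effect. For the total causal effect of teaching method, use the unadjusted pooled rates.
Pooled: Curriculum X 44.4% vs Curriculum Y 50.3%; Curriculum Y is higher overall.

decreases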